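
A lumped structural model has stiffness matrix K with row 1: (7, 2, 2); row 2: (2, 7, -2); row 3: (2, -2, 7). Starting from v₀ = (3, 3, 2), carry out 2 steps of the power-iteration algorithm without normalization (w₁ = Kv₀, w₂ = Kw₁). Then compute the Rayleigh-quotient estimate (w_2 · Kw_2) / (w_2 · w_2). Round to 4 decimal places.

w1 = Kv₀ = (7·3 + 2·3 + 2·2; 2·3 + 7·3 + (-2)·2; 2·3 + (-2)·3 + 7·2) = (31, 23, 14)
w2 = Kw1 = (7·31 + 2·23 + 2·14; 2·31 + 7·23 + (-2)·14; 2·31 + (-2)·23 + 7·14) = (291, 195, 114)
Kw2 = (2655, 1719, 990)
w2·Kw2 = 291·2655 + 195·1719 + 114·990 = 1220670; w2·w2 = 291·291 + 195·195 + 114·114 = 135702
λ ≈ 1220670/135702 = 8.9952

λ ≈ 8.9952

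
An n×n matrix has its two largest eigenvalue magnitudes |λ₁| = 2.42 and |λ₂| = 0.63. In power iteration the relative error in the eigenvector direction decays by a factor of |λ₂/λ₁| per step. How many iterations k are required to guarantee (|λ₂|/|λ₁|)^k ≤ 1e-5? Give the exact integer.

9

|λ₂/λ₁| = 0.63/2.42 = 0.26033
Need k ≥ ln(1e-5) / ln(0.26033) = -11.5129 / -1.3458 ≈ 8.555
Smallest integer k satisfying the bound: 9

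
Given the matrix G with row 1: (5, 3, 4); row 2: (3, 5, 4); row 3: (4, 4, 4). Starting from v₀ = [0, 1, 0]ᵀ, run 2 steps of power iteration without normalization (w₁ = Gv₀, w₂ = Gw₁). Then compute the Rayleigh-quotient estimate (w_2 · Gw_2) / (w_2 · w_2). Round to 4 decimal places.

w1 = Gv₀ = (3, 5, 4)
w2 = Gw1 = (46, 50, 48)
Gw2 = (572, 580, 576)
w2·Gw2 = 46·572 + 50·580 + 48·576 = 82960; w2·w2 = 46·46 + 50·50 + 48·48 = 6920
λ ≈ 82960/6920 = 11.9884

11.9884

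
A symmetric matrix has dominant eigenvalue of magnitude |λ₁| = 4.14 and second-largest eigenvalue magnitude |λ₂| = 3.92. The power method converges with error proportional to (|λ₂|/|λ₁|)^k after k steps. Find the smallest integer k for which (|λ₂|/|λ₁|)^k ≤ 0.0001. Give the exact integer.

169

|λ₂/λ₁| = 3.92/4.14 = 0.94686
Need k ≥ ln(0.0001) / ln(0.94686) = -9.2103 / -0.0546 ≈ 168.675
Smallest integer k satisfying the bound: 169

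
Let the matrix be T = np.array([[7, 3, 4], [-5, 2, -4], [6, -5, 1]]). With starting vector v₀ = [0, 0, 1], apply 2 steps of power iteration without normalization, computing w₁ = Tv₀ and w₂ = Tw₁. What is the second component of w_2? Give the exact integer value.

w1 = Tv₀ = (7·0 + 3·0 + 4·1; (-5)·0 + 2·0 + (-4)·1; 6·0 + (-5)·0 + 1·1) = (4, -4, 1)
w2 = Tw1 = (7·4 + 3·(-4) + 4·1; (-5)·4 + 2·(-4) + (-4)·1; 6·4 + (-5)·(-4) + 1·1) = (20, -32, 45)
The requested component of w2 is -32.

-32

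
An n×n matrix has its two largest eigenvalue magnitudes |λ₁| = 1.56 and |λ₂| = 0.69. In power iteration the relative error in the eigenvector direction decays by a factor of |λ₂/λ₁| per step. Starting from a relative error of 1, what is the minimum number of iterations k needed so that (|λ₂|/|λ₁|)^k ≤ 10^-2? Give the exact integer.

|λ₂/λ₁| = 0.69/1.56 = 0.44231
Need k ≥ ln(10^-2) / ln(0.44231) = -4.6052 / -0.8157 ≈ 5.645
Smallest integer k satisfying the bound: 6

6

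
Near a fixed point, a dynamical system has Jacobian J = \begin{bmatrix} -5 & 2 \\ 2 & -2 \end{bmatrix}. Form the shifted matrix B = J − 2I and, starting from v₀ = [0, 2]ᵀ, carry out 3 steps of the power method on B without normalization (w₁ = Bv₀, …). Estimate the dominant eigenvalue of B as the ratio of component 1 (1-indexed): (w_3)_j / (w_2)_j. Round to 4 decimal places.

-8.8182

B = J − 2I has rows (-7, 2); (2, -4)
w1 = Bv₀ = ((-7)·0 + 2·2; 2·0 + (-4)·2) = (4, -8)
w2 = Bw1 = ((-7)·4 + 2·(-8); 2·4 + (-4)·(-8)) = (-44, 40)
w3 = Bw2 = (388, -248)
Ratio: 388/-44 = -8.8182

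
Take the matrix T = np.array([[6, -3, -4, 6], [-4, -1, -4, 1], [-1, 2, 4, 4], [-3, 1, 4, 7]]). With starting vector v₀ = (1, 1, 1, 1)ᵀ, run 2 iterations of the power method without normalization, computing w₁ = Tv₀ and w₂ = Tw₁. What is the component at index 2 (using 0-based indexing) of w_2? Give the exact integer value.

w1 = Tv₀ = (5, -8, 9, 9)
w2 = Tw1 = (72, -39, 51, 76)
The requested component of w2 is 51.

51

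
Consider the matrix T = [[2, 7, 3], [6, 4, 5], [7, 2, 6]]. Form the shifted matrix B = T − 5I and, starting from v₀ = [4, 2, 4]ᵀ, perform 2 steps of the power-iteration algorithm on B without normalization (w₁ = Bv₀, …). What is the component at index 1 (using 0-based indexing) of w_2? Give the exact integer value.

222

B = T − 5I has rows (-3, 7, 3); (6, -1, 5); (7, 2, 1)
w1 = Bv₀ = ((-3)·4 + 7·2 + 3·4; 6·4 + (-1)·2 + 5·4; 7·4 + 2·2 + 1·4) = (14, 42, 36)
w2 = Bw1 = ((-3)·14 + 7·42 + 3·36; 6·14 + (-1)·42 + 5·36; 7·14 + 2·42 + 1·36) = (360, 222, 218)
Requested component of w2: 222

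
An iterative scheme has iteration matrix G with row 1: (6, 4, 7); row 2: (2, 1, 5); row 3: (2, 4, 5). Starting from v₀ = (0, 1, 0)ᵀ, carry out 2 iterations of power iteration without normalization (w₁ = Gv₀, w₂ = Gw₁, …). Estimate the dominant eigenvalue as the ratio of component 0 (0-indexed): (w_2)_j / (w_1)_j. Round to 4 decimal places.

w1 = Gv₀ = (6·0 + 4·1 + 7·0; 2·0 + 1·1 + 5·0; 2·0 + 4·1 + 5·0) = (4, 1, 4)
w2 = Gw1 = (6·4 + 4·1 + 7·4; 2·4 + 1·1 + 5·4; 2·4 + 4·1 + 5·4) = (56, 29, 32)
Ratio at component: 56 / 4 = 14.0000

λ ≈ 14.0000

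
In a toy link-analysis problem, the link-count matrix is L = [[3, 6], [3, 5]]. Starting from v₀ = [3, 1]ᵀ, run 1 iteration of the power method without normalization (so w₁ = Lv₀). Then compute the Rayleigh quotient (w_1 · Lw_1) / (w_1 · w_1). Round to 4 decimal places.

8.4204

w1 = Lv₀ = (15, 14)
Lw1 = (129, 115)
w1·Lw1 = 15·129 + 14·115 = 3545; w1·w1 = 15·15 + 14·14 = 421
λ ≈ 3545/421 = 8.4204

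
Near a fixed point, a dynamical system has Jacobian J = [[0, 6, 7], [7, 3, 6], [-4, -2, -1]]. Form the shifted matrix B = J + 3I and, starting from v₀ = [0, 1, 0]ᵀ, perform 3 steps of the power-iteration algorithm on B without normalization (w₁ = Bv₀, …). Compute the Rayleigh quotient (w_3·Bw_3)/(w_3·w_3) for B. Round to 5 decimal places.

B = J + 3I has rows (3, 6, 7); (7, 6, 6); (-4, -2, 2)
w1 = Bv₀ = (3·0 + 6·1 + 7·0; 7·0 + 6·1 + 6·0; (-4)·0 + (-2)·1 + 2·0) = (6, 6, -2)
w2 = Bw1 = (3·6 + 6·6 + 7·(-2); 7·6 + 6·6 + 6·(-2); (-4)·6 + (-2)·6 + 2·(-2)) = (40, 66, -40)
w3 = Bw2 = (236, 436, -372)
Bw3 = (720, 2036, -2560)
w3·Bw3 = 2009936; w3·w3 = 384176; μ ≈ 2009936/384176 = 5.23181

μ ≈ 5.23181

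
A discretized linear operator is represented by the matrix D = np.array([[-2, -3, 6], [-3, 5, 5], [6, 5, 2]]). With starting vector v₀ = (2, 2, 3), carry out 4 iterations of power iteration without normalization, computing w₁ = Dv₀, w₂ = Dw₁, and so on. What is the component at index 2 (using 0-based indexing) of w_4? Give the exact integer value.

w1 = Dv₀ = ((-2)·2 + (-3)·2 + 6·3; (-3)·2 + 5·2 + 5·3; 6·2 + 5·2 + 2·3) = (8, 19, 28)
w2 = Dw1 = ((-2)·8 + (-3)·19 + 6·28; (-3)·8 + 5·19 + 5·28; 6·8 + 5·19 + 2·28) = (95, 211, 199)
w3 = Dw2 = (371, 1765, 2023)
w4 = Dw3 = (6101, 17827, 15097)
The requested component of w4 is 15097.

15097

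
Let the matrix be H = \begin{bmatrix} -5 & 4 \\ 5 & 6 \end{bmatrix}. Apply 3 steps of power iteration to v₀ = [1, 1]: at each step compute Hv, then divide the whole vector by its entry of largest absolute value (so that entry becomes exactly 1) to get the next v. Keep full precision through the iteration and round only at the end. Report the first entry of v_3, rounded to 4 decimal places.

Hv0 = (-1.00000, 11.00000); divide by 11.00000 → v1 = (-0.09091, 1.00000)
Hv1 = (4.45455, 5.54545); divide by 5.54545 → v2 = (0.80328, 1.00000)
Hv2 = (-0.01639, 10.01639); divide by 10.01639 → v3 = (-0.00164, 1.00000)
Requested entry of v3: -1/611 = -0.0016

-0.0016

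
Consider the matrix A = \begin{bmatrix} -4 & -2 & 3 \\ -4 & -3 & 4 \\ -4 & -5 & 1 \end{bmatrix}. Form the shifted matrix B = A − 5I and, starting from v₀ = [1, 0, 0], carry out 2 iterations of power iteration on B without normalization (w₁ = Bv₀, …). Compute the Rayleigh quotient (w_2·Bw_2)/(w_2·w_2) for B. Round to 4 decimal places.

μ ≈ -9.3393

B = A − 5I has rows (-9, -2, 3); (-4, -8, 4); (-4, -5, -4)
w1 = Bv₀ = (-9, -4, -4)
w2 = Bw1 = (77, 52, 72)
Bw2 = (-581, -436, -856)
w2·Bw2 = -129041; w2·w2 = 13817; μ ≈ -129041/13817 = -9.3393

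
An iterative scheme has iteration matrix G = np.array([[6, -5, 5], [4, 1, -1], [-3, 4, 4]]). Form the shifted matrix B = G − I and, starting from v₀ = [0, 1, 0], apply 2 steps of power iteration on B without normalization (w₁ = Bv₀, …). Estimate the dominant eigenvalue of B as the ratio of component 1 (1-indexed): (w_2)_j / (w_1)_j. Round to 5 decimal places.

B = G − I has rows (5, -5, 5); (4, 0, -1); (-3, 4, 3)
w1 = Bv₀ = (-5, 0, 4)
w2 = Bw1 = (-5, -24, 27)
Ratio: -5/-5 = 1.00000

μ ≈ 1.00000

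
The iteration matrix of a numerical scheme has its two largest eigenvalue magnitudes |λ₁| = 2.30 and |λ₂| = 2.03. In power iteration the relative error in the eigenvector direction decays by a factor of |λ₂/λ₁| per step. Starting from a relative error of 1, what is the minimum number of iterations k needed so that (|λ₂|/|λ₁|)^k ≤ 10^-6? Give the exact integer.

111

|λ₂/λ₁| = 2.03/2.30 = 0.88261
Need k ≥ ln(10^-6) / ln(0.88261) = -13.8155 / -0.1249 ≈ 110.636
Smallest integer k satisfying the bound: 111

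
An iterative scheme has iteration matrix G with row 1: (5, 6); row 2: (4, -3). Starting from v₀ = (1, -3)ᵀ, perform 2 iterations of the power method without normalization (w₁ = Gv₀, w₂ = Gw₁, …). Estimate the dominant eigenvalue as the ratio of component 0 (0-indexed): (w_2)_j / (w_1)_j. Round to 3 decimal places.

λ ≈ -1.000

w1 = Gv₀ = (5·1 + 6·(-3); 4·1 + (-3)·(-3)) = (-13, 13)
w2 = Gw1 = (5·(-13) + 6·13; 4·(-13) + (-3)·13) = (13, -91)
Ratio at component: 13 / -13 = -1.000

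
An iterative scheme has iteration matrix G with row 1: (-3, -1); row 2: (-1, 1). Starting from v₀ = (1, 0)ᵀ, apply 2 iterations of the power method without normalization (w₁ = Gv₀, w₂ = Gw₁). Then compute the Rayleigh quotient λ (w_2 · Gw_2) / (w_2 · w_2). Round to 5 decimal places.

w1 = Gv₀ = (-3, -1)
w2 = Gw1 = (10, 2)
Gw2 = (-32, -8)
w2·Gw2 = 10·(-32) + 2·(-8) = -336; w2·w2 = 10·10 + 2·2 = 104
λ ≈ -336/104 = -3.23077

λ ≈ -3.23077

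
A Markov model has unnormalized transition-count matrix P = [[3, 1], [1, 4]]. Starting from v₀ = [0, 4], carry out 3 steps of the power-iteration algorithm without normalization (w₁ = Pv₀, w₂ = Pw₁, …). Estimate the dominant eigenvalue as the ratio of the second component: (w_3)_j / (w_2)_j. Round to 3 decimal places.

w1 = Pv₀ = (3·0 + 1·4; 1·0 + 4·4) = (4, 16)
w2 = Pw1 = (3·4 + 1·16; 1·4 + 4·16) = (28, 68)
w3 = Pw2 = (152, 300)
Ratio at component: 300 / 68 = 4.412

4.412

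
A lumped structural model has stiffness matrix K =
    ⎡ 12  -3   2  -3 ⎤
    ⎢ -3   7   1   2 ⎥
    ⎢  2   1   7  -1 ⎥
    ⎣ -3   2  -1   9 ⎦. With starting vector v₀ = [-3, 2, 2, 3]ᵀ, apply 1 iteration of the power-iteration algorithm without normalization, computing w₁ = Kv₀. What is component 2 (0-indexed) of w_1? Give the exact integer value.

7

w1 = Kv₀ = (12·(-3) + (-3)·2 + 2·2 + (-3)·3; (-3)·(-3) + 7·2 + 1·2 + 2·3; 2·(-3) + 1·2 + 7·2 + (-1)·3; (-3)·(-3) + 2·2 + (-1)·2 + 9·3) = (-47, 31, 7, 38)
The requested component of w1 is 7.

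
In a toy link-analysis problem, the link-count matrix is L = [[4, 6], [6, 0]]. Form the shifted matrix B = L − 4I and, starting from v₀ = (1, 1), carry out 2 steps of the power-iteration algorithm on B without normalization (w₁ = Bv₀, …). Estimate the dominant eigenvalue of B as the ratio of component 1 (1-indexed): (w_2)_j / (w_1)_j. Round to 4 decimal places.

2.0000

B = L − 4I has rows (0, 6); (6, -4)
w1 = Bv₀ = (0·1 + 6·1; 6·1 + (-4)·1) = (6, 2)
w2 = Bw1 = (0·6 + 6·2; 6·6 + (-4)·2) = (12, 28)
Ratio: 12/6 = 2.0000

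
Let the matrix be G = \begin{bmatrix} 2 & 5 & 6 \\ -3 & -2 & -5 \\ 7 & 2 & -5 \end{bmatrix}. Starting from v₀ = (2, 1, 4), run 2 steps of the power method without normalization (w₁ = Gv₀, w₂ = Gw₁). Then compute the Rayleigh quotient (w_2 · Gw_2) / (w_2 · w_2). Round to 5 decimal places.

-8.35670

w1 = Gv₀ = (33, -28, -4)
w2 = Gw1 = (-98, -23, 195)
Gw2 = (859, -635, -1707)
w2·Gw2 = (-98)·859 + (-23)·(-635) + 195·(-1707) = -402442; w2·w2 = (-98)·(-98) + (-23)·(-23) + 195·195 = 48158
λ ≈ -402442/48158 = -8.35670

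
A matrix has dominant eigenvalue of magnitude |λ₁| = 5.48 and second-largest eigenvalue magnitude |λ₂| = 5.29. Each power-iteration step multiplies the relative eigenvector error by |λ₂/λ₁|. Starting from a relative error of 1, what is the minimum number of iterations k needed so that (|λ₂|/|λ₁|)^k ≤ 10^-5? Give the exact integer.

327

|λ₂/λ₁| = 5.29/5.48 = 0.96533
Need k ≥ ln(10^-5) / ln(0.96533) = -11.5129 / -0.0353 ≈ 326.267
Smallest integer k satisfying the bound: 327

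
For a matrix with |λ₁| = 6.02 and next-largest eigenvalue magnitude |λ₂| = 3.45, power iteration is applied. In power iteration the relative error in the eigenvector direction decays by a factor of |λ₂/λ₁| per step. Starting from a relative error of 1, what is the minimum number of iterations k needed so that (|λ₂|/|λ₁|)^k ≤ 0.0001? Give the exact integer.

17

|λ₂/λ₁| = 3.45/6.02 = 0.57309
Need k ≥ ln(0.0001) / ln(0.57309) = -9.2103 / -0.5567 ≈ 16.544
Smallest integer k satisfying the bound: 17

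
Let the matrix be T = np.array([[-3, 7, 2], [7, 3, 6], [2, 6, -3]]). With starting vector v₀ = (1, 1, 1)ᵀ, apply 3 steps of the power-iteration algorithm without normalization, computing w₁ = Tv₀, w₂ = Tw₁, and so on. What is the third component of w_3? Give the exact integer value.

w1 = Tv₀ = ((-3)·1 + 7·1 + 2·1; 7·1 + 3·1 + 6·1; 2·1 + 6·1 + (-3)·1) = (6, 16, 5)
w2 = Tw1 = ((-3)·6 + 7·16 + 2·5; 7·6 + 3·16 + 6·5; 2·6 + 6·16 + (-3)·5) = (104, 120, 93)
w3 = Tw2 = (714, 1646, 649)
The requested component of w3 is 649.

649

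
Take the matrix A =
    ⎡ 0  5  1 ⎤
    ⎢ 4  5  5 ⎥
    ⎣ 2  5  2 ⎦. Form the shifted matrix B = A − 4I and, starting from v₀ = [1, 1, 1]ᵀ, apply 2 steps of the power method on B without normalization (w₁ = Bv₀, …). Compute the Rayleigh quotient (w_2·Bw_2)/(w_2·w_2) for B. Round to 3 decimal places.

B = A − 4I has rows (-4, 5, 1); (4, 1, 5); (2, 5, -2)
w1 = Bv₀ = (2, 10, 5)
w2 = Bw1 = (47, 43, 44)
Bw2 = (71, 451, 221)
w2·Bw2 = 32454; w2·w2 = 5994; μ ≈ 32454/5994 = 5.414

5.414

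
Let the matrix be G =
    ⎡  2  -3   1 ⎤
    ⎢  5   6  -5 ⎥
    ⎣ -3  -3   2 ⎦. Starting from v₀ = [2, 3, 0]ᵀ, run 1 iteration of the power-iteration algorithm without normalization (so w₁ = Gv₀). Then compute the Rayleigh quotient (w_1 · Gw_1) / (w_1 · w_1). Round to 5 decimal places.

w1 = Gv₀ = (2·2 + (-3)·3 + 1·0; 5·2 + 6·3 + (-5)·0; (-3)·2 + (-3)·3 + 2·0) = (-5, 28, -15)
Gw1 = (-109, 218, -99)
w1·Gw1 = (-5)·(-109) + 28·218 + (-15)·(-99) = 8134; w1·w1 = (-5)·(-5) + 28·28 + (-15)·(-15) = 1034
λ ≈ 8134/1034 = 7.86654

7.86654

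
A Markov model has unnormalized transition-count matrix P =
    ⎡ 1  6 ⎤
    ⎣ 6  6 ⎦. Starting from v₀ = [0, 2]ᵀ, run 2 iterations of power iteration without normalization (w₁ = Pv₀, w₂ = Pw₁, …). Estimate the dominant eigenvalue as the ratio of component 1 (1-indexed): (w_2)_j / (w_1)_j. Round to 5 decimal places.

7.00000

w1 = Pv₀ = (12, 12)
w2 = Pw1 = (84, 144)
Ratio at component: 84 / 12 = 7.00000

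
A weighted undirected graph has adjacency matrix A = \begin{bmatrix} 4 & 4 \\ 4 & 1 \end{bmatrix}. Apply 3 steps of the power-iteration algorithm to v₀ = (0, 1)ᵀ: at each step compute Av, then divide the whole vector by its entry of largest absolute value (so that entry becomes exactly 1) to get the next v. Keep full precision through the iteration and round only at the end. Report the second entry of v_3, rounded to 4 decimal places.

0.6554

Av0 = (4.00000, 1.00000); divide by 4.00000 → v1 = (1.00000, 0.25000)
Av1 = (5.00000, 4.25000); divide by 5.00000 → v2 = (1.00000, 0.85000)
Av2 = (7.40000, 4.85000); divide by 7.40000 → v3 = (1.00000, 0.65541)
Requested entry of v3: 97/148 = 0.6554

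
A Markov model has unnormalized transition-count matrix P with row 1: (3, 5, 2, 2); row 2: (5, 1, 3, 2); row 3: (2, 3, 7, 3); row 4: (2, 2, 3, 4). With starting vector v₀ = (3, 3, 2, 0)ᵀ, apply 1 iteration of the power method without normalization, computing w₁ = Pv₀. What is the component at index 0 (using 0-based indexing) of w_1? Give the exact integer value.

w1 = Pv₀ = (3·3 + 5·3 + 2·2 + 2·0; 5·3 + 1·3 + 3·2 + 2·0; 2·3 + 3·3 + 7·2 + 3·0; 2·3 + 2·3 + 3·2 + 4·0) = (28, 24, 29, 18)
The requested component of w1 is 28.

28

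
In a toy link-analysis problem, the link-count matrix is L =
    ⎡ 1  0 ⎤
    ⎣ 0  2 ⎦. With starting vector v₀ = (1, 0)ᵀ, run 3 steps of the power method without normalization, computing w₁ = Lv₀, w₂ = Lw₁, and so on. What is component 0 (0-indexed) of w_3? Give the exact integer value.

w1 = Lv₀ = (1, 0)
w2 = Lw1 = (1, 0)
w3 = Lw2 = (1, 0)
The requested component of w3 is 1.

1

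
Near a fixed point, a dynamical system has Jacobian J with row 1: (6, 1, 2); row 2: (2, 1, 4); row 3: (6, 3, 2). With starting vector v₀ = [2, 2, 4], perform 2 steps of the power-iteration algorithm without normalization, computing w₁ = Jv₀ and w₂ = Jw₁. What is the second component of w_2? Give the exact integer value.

170

w1 = Jv₀ = (22, 22, 26)
w2 = Jw1 = (206, 170, 250)
The requested component of w2 is 170.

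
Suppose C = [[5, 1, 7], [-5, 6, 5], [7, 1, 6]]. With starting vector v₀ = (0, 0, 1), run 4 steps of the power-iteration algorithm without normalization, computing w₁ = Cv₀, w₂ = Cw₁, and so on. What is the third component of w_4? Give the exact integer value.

w1 = Cv₀ = (7, 5, 6)
w2 = Cw1 = (82, 25, 90)
w3 = Cw2 = (1065, 190, 1139)
w4 = Cw3 = (13488, 1510, 14479)
The requested component of w4 is 14479.

14479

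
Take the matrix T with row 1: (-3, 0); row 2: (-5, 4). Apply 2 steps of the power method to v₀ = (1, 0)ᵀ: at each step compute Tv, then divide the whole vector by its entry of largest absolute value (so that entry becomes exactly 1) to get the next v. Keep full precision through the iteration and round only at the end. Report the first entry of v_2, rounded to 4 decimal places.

Tv0 = (-3.00000, -5.00000); divide by -5.00000 → v1 = (0.60000, 1.00000)
Tv1 = (-1.80000, 1.00000); divide by -1.80000 → v2 = (1.00000, -0.55556)
Requested entry of v2: 9/9 = 1.0000

1.0000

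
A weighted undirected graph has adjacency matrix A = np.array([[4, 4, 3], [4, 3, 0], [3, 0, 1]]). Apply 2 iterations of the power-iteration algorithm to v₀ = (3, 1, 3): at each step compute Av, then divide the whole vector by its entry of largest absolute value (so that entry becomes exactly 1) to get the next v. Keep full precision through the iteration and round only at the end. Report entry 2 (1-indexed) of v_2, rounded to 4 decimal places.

0.7398

Av0 = (25.00000, 15.00000, 12.00000); divide by 25.00000 → v1 = (1.00000, 0.60000, 0.48000)
Av1 = (7.84000, 5.80000, 3.48000); divide by 7.84000 → v2 = (1.00000, 0.73980, 0.44388)
Requested entry of v2: 145/196 = 0.7398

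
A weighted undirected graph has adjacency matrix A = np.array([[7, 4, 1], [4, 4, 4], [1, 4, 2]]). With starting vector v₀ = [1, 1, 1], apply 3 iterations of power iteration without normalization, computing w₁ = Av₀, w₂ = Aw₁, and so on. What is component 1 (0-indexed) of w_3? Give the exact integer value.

1348

w1 = Av₀ = (12, 12, 7)
w2 = Aw1 = (139, 124, 74)
w3 = Aw2 = (1543, 1348, 783)
The requested component of w3 is 1348.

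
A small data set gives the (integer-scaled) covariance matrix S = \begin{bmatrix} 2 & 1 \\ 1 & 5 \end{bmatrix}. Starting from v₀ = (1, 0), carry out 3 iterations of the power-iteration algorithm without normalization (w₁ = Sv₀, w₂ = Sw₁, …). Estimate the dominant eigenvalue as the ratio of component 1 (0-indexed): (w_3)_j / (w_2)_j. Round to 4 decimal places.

w1 = Sv₀ = (2, 1)
w2 = Sw1 = (5, 7)
w3 = Sw2 = (17, 40)
Ratio at component: 40 / 7 = 5.7143

5.7143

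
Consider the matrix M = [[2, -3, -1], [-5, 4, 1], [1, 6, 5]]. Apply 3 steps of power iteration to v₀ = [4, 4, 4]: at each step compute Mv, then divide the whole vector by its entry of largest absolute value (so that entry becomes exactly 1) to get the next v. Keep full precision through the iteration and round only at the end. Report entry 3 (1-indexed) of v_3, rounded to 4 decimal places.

Mv0 = (-8.00000, 0.00000, 48.00000); divide by 48.00000 → v1 = (-0.16667, 0.00000, 1.00000)
Mv1 = (-1.33333, 1.83333, 4.83333); divide by 4.83333 → v2 = (-0.27586, 0.37931, 1.00000)
Mv2 = (-2.68966, 3.89655, 7.00000); divide by 7.00000 → v3 = (-0.38424, 0.55665, 1.00000)
Requested entry of v3: 1624/1624 = 1.0000

1.0000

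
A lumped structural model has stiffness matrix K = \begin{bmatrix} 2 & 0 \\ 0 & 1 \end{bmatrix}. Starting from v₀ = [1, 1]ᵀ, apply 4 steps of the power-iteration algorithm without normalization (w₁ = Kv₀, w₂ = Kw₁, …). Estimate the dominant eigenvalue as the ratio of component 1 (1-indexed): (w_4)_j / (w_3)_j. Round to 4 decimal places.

2.0000

w1 = Kv₀ = (2·1 + 0·1; 0·1 + 1·1) = (2, 1)
w2 = Kw1 = (2·2 + 0·1; 0·2 + 1·1) = (4, 1)
w3 = Kw2 = (8, 1)
w4 = Kw3 = (16, 1)
Ratio at component: 16 / 8 = 2.0000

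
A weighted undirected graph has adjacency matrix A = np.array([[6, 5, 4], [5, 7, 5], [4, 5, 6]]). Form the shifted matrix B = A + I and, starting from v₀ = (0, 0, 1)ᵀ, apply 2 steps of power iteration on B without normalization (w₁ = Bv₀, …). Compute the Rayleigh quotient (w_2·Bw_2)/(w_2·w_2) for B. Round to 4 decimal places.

μ ≈ 16.7017

B = A + I has rows (7, 5, 4); (5, 8, 5); (4, 5, 7)
w1 = Bv₀ = (7·0 + 5·0 + 4·1; 5·0 + 8·0 + 5·1; 4·0 + 5·0 + 7·1) = (4, 5, 7)
w2 = Bw1 = (7·4 + 5·5 + 4·7; 5·4 + 8·5 + 5·7; 4·4 + 5·5 + 7·7) = (81, 95, 90)
Bw2 = (1402, 1615, 1429)
w2·Bw2 = 395597; w2·w2 = 23686; μ ≈ 395597/23686 = 16.7017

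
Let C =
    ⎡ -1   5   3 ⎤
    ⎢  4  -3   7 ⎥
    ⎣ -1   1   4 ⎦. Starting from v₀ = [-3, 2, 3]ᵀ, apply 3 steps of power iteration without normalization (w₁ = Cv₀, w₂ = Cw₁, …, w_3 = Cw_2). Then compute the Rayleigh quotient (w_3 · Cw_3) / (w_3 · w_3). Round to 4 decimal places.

-0.6836

w1 = Cv₀ = (22, 3, 17)
w2 = Cw1 = (44, 198, 49)
w3 = Cw2 = (1093, -75, 350)
Cw3 = (-418, 7047, 232)
w3·Cw3 = 1093·(-418) + (-75)·7047 + 350·232 = -904199; w3·w3 = 1093·1093 + (-75)·(-75) + 350·350 = 1322774
λ ≈ -904199/1322774 = -0.6836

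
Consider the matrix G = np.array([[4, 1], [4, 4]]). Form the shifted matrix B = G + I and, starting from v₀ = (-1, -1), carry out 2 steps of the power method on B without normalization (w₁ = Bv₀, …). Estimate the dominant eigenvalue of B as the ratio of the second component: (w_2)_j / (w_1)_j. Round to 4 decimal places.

B = G + I has rows (5, 1); (4, 5)
w1 = Bv₀ = (5·(-1) + 1·(-1); 4·(-1) + 5·(-1)) = (-6, -9)
w2 = Bw1 = (5·(-6) + 1·(-9); 4·(-6) + 5·(-9)) = (-39, -69)
Ratio: -69/-9 = 7.6667

7.6667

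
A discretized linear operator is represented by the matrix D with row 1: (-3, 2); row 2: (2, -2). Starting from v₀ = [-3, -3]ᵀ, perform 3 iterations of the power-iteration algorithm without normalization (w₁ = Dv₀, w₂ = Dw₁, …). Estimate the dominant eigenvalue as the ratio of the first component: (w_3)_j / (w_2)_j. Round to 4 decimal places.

λ ≈ -4.3333

w1 = Dv₀ = ((-3)·(-3) + 2·(-3); 2·(-3) + (-2)·(-3)) = (3, 0)
w2 = Dw1 = ((-3)·3 + 2·0; 2·3 + (-2)·0) = (-9, 6)
w3 = Dw2 = (39, -30)
Ratio at component: 39 / -9 = -4.3333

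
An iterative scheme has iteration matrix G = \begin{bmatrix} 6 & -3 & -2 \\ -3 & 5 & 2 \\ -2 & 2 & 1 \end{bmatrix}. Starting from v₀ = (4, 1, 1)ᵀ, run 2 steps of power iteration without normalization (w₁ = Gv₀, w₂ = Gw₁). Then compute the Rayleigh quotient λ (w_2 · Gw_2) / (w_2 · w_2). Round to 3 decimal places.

9.373

w1 = Gv₀ = (6·4 + (-3)·1 + (-2)·1; (-3)·4 + 5·1 + 2·1; (-2)·4 + 2·1 + 1·1) = (19, -5, -5)
w2 = Gw1 = (6·19 + (-3)·(-5) + (-2)·(-5); (-3)·19 + 5·(-5) + 2·(-5); (-2)·19 + 2·(-5) + 1·(-5)) = (139, -92, -53)
Gw2 = (1216, -983, -515)
w2·Gw2 = 139·1216 + (-92)·(-983) + (-53)·(-515) = 286755; w2·w2 = 139·139 + (-92)·(-92) + (-53)·(-53) = 30594
λ ≈ 286755/30594 = 9.373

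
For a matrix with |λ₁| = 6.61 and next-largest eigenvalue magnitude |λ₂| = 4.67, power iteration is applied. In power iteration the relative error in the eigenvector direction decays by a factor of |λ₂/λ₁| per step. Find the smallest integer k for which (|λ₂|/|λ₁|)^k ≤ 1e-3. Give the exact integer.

20

|λ₂/λ₁| = 4.67/6.61 = 0.70651
Need k ≥ ln(1e-3) / ln(0.70651) = -6.9078 / -0.3474 ≈ 19.883
Smallest integer k satisfying the bound: 20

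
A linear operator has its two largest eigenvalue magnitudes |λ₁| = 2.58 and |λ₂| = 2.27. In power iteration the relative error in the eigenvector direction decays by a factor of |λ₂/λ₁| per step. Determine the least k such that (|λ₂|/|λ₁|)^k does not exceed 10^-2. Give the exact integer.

36

|λ₂/λ₁| = 2.27/2.58 = 0.87984
Need k ≥ ln(10^-2) / ln(0.87984) = -4.6052 / -0.1280 ≈ 35.975
Smallest integer k satisfying the bound: 36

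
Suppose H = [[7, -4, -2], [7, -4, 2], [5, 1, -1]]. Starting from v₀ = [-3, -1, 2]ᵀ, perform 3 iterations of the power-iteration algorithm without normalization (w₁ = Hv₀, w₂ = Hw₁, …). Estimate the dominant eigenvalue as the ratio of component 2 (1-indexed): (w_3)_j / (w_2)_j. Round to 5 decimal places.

w1 = Hv₀ = (7·(-3) + (-4)·(-1) + (-2)·2; 7·(-3) + (-4)·(-1) + 2·2; 5·(-3) + 1·(-1) + (-1)·2) = (-21, -13, -18)
w2 = Hw1 = (7·(-21) + (-4)·(-13) + (-2)·(-18); 7·(-21) + (-4)·(-13) + 2·(-18); 5·(-21) + 1·(-13) + (-1)·(-18)) = (-59, -131, -100)
w3 = Hw2 = (311, -89, -326)
Ratio at component: -89 / -131 = 0.67939

0.67939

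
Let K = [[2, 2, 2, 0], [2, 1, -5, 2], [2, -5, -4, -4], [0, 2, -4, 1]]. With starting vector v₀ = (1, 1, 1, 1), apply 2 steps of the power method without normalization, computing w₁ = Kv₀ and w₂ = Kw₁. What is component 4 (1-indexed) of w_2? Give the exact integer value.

w1 = Kv₀ = (2·1 + 2·1 + 2·1 + 0·1; 2·1 + 1·1 + (-5)·1 + 2·1; 2·1 + (-5)·1 + (-4)·1 + (-4)·1; 0·1 + 2·1 + (-4)·1 + 1·1) = (6, 0, -11, -1)
w2 = Kw1 = (2·6 + 2·0 + 2·(-11) + 0·(-1); 2·6 + 1·0 + (-5)·(-11) + 2·(-1); 2·6 + (-5)·0 + (-4)·(-11) + (-4)·(-1); 0·6 + 2·0 + (-4)·(-11) + 1·(-1)) = (-10, 65, 60, 43)
The requested component of w2 is 43.

43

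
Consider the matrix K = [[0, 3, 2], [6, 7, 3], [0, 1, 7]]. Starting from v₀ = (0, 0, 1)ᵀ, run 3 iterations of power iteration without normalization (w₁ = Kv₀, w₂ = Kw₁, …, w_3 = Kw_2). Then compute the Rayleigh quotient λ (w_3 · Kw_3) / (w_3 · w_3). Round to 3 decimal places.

10.528

w1 = Kv₀ = (2, 3, 7)
w2 = Kw1 = (23, 54, 52)
w3 = Kw2 = (266, 672, 418)
Kw3 = (2852, 7554, 3598)
w3·Kw3 = 266·2852 + 672·7554 + 418·3598 = 7338884; w3·w3 = 266·266 + 672·672 + 418·418 = 697064
λ ≈ 7338884/697064 = 10.528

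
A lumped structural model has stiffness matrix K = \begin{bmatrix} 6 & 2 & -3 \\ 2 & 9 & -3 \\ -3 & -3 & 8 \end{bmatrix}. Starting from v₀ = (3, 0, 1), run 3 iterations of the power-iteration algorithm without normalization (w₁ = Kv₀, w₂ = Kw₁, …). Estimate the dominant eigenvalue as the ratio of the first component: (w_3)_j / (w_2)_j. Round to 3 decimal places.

λ ≈ 9.091

w1 = Kv₀ = (6·3 + 2·0 + (-3)·1; 2·3 + 9·0 + (-3)·1; (-3)·3 + (-3)·0 + 8·1) = (15, 3, -1)
w2 = Kw1 = (6·15 + 2·3 + (-3)·(-1); 2·15 + 9·3 + (-3)·(-1); (-3)·15 + (-3)·3 + 8·(-1)) = (99, 60, -62)
w3 = Kw2 = (900, 924, -973)
Ratio at component: 900 / 99 = 9.091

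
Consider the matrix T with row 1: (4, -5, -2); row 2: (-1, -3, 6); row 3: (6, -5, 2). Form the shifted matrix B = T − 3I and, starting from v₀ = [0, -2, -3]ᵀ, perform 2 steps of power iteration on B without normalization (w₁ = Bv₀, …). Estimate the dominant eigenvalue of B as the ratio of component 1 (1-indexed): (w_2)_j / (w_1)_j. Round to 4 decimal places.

B = T − 3I has rows (1, -5, -2); (-1, -6, 6); (6, -5, -1)
w1 = Bv₀ = (16, -6, 13)
w2 = Bw1 = (20, 98, 113)
Ratio: 20/16 = 1.2500

μ ≈ 1.2500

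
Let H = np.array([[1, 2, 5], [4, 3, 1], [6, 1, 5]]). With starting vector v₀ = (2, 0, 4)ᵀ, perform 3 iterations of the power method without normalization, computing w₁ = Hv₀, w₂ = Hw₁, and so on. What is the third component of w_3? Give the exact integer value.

2912

w1 = Hv₀ = (1·2 + 2·0 + 5·4; 4·2 + 3·0 + 1·4; 6·2 + 1·0 + 5·4) = (22, 12, 32)
w2 = Hw1 = (1·22 + 2·12 + 5·32; 4·22 + 3·12 + 1·32; 6·22 + 1·12 + 5·32) = (206, 156, 304)
w3 = Hw2 = (2038, 1596, 2912)
The requested component of w3 is 2912.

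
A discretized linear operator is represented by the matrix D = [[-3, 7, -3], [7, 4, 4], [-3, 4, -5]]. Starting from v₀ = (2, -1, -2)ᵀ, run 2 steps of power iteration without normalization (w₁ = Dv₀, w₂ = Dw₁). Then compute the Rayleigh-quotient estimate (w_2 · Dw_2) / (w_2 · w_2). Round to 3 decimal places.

w1 = Dv₀ = (-7, 2, 0)
w2 = Dw1 = (35, -41, 29)
Dw2 = (-479, 197, -414)
w2·Dw2 = 35·(-479) + (-41)·197 + 29·(-414) = -36848; w2·w2 = 35·35 + (-41)·(-41) + 29·29 = 3747
λ ≈ -36848/3747 = -9.834

-9.834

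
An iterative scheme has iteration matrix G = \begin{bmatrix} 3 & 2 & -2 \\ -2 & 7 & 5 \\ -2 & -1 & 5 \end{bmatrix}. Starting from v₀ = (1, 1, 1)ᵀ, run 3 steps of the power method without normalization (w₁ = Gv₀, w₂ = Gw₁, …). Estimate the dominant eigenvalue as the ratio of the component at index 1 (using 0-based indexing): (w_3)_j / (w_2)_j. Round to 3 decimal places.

w1 = Gv₀ = (3·1 + 2·1 + (-2)·1; (-2)·1 + 7·1 + 5·1; (-2)·1 + (-1)·1 + 5·1) = (3, 10, 2)
w2 = Gw1 = (3·3 + 2·10 + (-2)·2; (-2)·3 + 7·10 + 5·2; (-2)·3 + (-1)·10 + 5·2) = (25, 74, -6)
w3 = Gw2 = (235, 438, -154)
Ratio at component: 438 / 74 = 5.919

5.919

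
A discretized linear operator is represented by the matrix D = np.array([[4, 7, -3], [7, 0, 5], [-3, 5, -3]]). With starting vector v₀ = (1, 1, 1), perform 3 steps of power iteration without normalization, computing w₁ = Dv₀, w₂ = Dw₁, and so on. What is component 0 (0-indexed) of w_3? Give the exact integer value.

w1 = Dv₀ = (4·1 + 7·1 + (-3)·1; 7·1 + 0·1 + 5·1; (-3)·1 + 5·1 + (-3)·1) = (8, 12, -1)
w2 = Dw1 = (4·8 + 7·12 + (-3)·(-1); 7·8 + 0·12 + 5·(-1); (-3)·8 + 5·12 + (-3)·(-1)) = (119, 51, 39)
w3 = Dw2 = (716, 1028, -219)
The requested component of w3 is 716.

716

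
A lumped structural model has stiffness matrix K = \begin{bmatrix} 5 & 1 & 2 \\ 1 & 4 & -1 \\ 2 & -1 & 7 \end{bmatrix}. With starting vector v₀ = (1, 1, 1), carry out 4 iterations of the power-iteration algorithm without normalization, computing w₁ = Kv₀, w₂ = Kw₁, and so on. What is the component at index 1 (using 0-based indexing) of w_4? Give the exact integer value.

w1 = Kv₀ = (5·1 + 1·1 + 2·1; 1·1 + 4·1 + (-1)·1; 2·1 + (-1)·1 + 7·1) = (8, 4, 8)
w2 = Kw1 = (5·8 + 1·4 + 2·8; 1·8 + 4·4 + (-1)·8; 2·8 + (-1)·4 + 7·8) = (60, 16, 68)
w3 = Kw2 = (452, 56, 580)
w4 = Kw3 = (3476, 96, 4908)
The requested component of w4 is 96.

96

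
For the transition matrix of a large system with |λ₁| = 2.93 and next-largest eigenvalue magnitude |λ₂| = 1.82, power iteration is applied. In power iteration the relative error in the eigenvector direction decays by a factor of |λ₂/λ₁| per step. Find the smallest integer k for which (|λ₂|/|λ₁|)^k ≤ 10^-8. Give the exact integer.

39

|λ₂/λ₁| = 1.82/2.93 = 0.62116
Need k ≥ ln(10^-8) / ln(0.62116) = -18.4207 / -0.4762 ≈ 38.685
Smallest integer k satisfying the bound: 39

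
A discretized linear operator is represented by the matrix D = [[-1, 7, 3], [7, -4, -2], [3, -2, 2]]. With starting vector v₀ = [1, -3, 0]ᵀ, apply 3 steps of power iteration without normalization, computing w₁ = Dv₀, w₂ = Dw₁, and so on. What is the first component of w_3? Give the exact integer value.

-2176

w1 = Dv₀ = (-22, 19, 9)
w2 = Dw1 = (182, -248, -86)
w3 = Dw2 = (-2176, 2438, 870)
The requested component of w3 is -2176.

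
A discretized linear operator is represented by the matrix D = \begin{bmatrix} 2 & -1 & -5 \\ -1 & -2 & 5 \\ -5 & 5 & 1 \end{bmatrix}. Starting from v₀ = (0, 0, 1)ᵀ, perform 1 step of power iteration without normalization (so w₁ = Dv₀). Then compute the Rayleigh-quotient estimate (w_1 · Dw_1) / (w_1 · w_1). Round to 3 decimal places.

2.961

w1 = Dv₀ = (2·0 + (-1)·0 + (-5)·1; (-1)·0 + (-2)·0 + 5·1; (-5)·0 + 5·0 + 1·1) = (-5, 5, 1)
Dw1 = (-20, 0, 51)
w1·Dw1 = (-5)·(-20) + 5·0 + 1·51 = 151; w1·w1 = (-5)·(-5) + 5·5 + 1·1 = 51
λ ≈ 151/51 = 2.961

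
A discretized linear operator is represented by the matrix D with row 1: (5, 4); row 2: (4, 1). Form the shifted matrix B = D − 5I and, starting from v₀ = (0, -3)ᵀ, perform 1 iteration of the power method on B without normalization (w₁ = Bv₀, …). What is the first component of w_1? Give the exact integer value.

-12

B = D − 5I has rows (0, 4); (4, -4)
w1 = Bv₀ = (0·0 + 4·(-3); 4·0 + (-4)·(-3)) = (-12, 12)
Requested component of w1: -12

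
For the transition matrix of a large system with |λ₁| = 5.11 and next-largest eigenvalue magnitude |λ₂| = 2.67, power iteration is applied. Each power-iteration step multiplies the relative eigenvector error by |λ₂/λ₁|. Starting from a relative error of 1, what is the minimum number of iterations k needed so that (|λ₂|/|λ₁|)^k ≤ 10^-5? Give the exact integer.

|λ₂/λ₁| = 2.67/5.11 = 0.52250
Need k ≥ ln(10^-5) / ln(0.52250) = -11.5129 / -0.6491 ≈ 17.736
Smallest integer k satisfying the bound: 18

18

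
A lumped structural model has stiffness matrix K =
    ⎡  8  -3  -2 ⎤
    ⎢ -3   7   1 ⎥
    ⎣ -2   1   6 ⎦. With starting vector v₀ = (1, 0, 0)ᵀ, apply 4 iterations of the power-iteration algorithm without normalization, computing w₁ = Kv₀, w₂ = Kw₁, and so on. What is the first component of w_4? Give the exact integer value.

9099

w1 = Kv₀ = (8·1 + (-3)·0 + (-2)·0; (-3)·1 + 7·0 + 1·0; (-2)·1 + 1·0 + 6·0) = (8, -3, -2)
w2 = Kw1 = (8·8 + (-3)·(-3) + (-2)·(-2); (-3)·8 + 7·(-3) + 1·(-2); (-2)·8 + 1·(-3) + 6·(-2)) = (77, -47, -31)
w3 = Kw2 = (819, -591, -387)
w4 = Kw3 = (9099, -6981, -4551)
The requested component of w4 is 9099.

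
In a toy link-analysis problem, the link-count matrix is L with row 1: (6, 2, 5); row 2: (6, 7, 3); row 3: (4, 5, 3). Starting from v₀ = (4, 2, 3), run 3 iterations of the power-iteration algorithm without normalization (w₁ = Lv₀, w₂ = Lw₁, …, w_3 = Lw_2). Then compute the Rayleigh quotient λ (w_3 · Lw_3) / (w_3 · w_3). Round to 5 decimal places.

λ ≈ 13.70116

w1 = Lv₀ = (6·4 + 2·2 + 5·3; 6·4 + 7·2 + 3·3; 4·4 + 5·2 + 3·3) = (43, 47, 35)
w2 = Lw1 = (6·43 + 2·47 + 5·35; 6·43 + 7·47 + 3·35; 4·43 + 5·47 + 3·35) = (527, 692, 512)
w3 = Lw2 = (7106, 9542, 7104)
Lw3 = (97240, 130742, 97446)
w3·Lw3 = 7106·97240 + 9542·130742 + 7104·97446 = 2630783988; w3·w3 = 7106·7106 + 9542·9542 + 7104·7104 = 192011816
λ ≈ 2630783988/192011816 = 13.70116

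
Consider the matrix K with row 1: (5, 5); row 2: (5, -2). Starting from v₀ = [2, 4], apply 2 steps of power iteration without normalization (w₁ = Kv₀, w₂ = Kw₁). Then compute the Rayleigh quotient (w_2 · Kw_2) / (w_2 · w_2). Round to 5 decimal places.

w1 = Kv₀ = (30, 2)
w2 = Kw1 = (160, 146)
Kw2 = (1530, 508)
w2·Kw2 = 160·1530 + 146·508 = 318968; w2·w2 = 160·160 + 146·146 = 46916
λ ≈ 318968/46916 = 6.79870

λ ≈ 6.79870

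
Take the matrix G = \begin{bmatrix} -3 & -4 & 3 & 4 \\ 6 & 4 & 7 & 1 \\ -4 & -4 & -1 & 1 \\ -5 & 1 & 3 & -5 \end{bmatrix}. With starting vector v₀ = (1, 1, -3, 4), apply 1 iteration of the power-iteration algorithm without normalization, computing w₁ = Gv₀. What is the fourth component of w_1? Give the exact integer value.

-33

w1 = Gv₀ = ((-3)·1 + (-4)·1 + 3·(-3) + 4·4; 6·1 + 4·1 + 7·(-3) + 1·4; (-4)·1 + (-4)·1 + (-1)·(-3) + 1·4; (-5)·1 + 1·1 + 3·(-3) + (-5)·4) = (0, -7, -1, -33)
The requested component of w1 is -33.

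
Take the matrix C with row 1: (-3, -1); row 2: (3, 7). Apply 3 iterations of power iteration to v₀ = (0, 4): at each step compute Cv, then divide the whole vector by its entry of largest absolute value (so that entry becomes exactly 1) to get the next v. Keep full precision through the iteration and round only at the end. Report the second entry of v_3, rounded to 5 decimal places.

Cv0 = (-4.000000, 28.000000); divide by 28.000000 → v1 = (-0.142857, 1.000000)
Cv1 = (-0.571429, 6.571429); divide by 6.571429 → v2 = (-0.086957, 1.000000)
Cv2 = (-0.739130, 6.739130); divide by 6.739130 → v3 = (-0.109677, 1.000000)
Requested entry of v3: 1240/1240 = 1.00000

1.00000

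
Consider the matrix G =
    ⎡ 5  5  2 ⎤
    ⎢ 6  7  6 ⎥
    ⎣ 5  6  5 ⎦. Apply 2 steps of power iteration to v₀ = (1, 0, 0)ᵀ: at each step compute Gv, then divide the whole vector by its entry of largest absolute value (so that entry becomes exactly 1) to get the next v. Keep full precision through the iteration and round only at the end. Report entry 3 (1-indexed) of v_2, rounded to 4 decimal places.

0.8431

Gv0 = (5.00000, 6.00000, 5.00000); divide by 6.00000 → v1 = (0.83333, 1.00000, 0.83333)
Gv1 = (10.83333, 17.00000, 14.33333); divide by 17.00000 → v2 = (0.63725, 1.00000, 0.84314)
Requested entry of v2: 86/102 = 0.8431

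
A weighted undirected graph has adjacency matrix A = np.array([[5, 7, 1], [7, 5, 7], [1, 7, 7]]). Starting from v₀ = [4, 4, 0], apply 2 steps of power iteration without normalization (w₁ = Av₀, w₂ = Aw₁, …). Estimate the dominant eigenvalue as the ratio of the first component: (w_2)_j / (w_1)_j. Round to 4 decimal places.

λ ≈ 12.6667

w1 = Av₀ = (48, 48, 32)
w2 = Aw1 = (608, 800, 608)
Ratio at component: 608 / 48 = 12.6667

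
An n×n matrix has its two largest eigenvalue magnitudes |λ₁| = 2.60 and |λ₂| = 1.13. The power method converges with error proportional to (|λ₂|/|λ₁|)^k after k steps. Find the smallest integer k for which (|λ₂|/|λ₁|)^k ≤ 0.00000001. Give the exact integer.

23

|λ₂/λ₁| = 1.13/2.60 = 0.43462
Need k ≥ ln(0.00000001) / ln(0.43462) = -18.4207 / -0.8333 ≈ 22.106
Smallest integer k satisfying the bound: 23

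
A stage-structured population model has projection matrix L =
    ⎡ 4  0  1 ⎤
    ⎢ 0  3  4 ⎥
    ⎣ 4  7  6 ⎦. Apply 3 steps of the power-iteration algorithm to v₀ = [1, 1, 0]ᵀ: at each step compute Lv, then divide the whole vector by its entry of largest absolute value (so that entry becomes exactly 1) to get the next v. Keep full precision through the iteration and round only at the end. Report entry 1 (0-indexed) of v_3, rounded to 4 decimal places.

0.5205

Lv0 = (4.00000, 3.00000, 11.00000); divide by 11.00000 → v1 = (0.36364, 0.27273, 1.00000)
Lv1 = (2.45455, 4.81818, 9.36364); divide by 9.36364 → v2 = (0.26214, 0.51456, 1.00000)
Lv2 = (2.04854, 5.54369, 10.65049); divide by 10.65049 → v3 = (0.19234, 0.52051, 1.00000)
Requested entry of v3: 571/1097 = 0.5205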